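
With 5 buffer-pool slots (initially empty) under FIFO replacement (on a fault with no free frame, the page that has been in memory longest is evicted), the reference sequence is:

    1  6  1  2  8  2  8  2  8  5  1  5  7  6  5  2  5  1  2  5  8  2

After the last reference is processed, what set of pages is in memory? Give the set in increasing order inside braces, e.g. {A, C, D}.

1: miss, frames {1}
6: miss, frames {1,6}
1: hit
2: miss, frames {1,6,2}
8: miss, frames {1,6,2,8}
2: hit
8: hit
2: hit
8: hit
5: miss, frames {1,6,2,8,5}
1: hit
5: hit
7: miss, evict 1, frames {6,2,8,5,7}
6: hit
5: hit
2: hit
5: hit
1: miss, evict 6, frames {2,8,5,7,1}
2: hit
5: hit
8: hit
2: hit

{1, 2, 5, 7, 8}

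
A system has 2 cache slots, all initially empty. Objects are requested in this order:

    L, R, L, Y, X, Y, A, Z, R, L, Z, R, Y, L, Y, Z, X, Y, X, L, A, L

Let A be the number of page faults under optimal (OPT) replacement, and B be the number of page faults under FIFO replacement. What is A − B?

Under OPT: F F . F F . F F F F . F F . . F F . . F F . → 14 faults.
Under FIFO: F F . F F . F F F F F F F F . F F F . F F . → 17 faults.
A − B = 14 − 17 = -3.

-3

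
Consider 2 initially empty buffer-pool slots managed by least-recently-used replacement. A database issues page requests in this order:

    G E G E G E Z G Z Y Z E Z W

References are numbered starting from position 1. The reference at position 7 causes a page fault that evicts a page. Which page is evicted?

G

pos 1: G: miss, frames {G}
pos 2: E: miss, frames {G,E}
pos 3: G: hit
pos 4: E: hit
pos 5: G: hit
pos 6: E: hit
pos 7: Z: miss, evict G, frames {E,Z}
At position 7, page G is evicted.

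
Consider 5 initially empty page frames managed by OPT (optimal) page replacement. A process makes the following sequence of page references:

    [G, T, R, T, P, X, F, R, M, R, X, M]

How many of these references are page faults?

G → miss, frames (G)
T → miss, frames (G T)
R → miss, frames (G T R)
T → hit
P → miss, frames (G T R P)
X → miss, frames (G T R P X)
F → miss, evict P, frames (G T R X F)
R → hit
M → miss, evict F, frames (G T R X M)
R → hit
X → hit
M → hit
Page faults: 7.

7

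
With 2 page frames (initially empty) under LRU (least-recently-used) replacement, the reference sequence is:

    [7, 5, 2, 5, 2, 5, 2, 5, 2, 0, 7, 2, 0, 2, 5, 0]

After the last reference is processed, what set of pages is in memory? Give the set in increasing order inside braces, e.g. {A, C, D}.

7: miss, frames {7}
5: miss, frames {7,5}
2: miss, evict 7, frames {5,2}
5: hit
2: hit
5: hit
2: hit
5: hit
2: hit
0: miss, evict 5, frames {2,0}
7: miss, evict 2, frames {0,7}
2: miss, evict 0, frames {7,2}
0: miss, evict 7, frames {2,0}
2: hit
5: miss, evict 0, frames {2,5}
0: miss, evict 2, frames {5,0}

{0, 5}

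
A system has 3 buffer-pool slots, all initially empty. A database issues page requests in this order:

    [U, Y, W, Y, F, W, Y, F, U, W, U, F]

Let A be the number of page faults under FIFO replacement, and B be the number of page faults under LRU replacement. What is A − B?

Under FIFO: F F F . F . . . F . . . → 5 faults.
Under LRU: F F F . F . . . F F . . → 6 faults.
A − B = 5 − 6 = -1.

-1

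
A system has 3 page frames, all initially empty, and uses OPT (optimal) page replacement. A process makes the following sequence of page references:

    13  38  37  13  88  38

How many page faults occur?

4

13 -> fault, frames [13]
38 -> fault, frames [13, 38]
37 -> fault, frames [13, 38, 37]
13 -> hit
88 -> fault, evict 37, frames [13, 38, 88]
38 -> hit
Page faults: 4.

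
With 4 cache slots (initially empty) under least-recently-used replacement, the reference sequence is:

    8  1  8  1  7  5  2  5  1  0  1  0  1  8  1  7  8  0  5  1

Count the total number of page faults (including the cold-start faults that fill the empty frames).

10

8 -> fault, frames (8)
1 -> fault, frames (8 1)
8 -> hit
1 -> hit
7 -> fault, frames (8 1 7)
5 -> fault, frames (8 1 7 5)
2 -> fault, evict 8, frames (1 7 5 2)
5 -> hit
1 -> hit
0 -> fault, evict 7, frames (2 5 1 0)
1 -> hit
0 -> hit
1 -> hit
8 -> fault, evict 2, frames (5 0 1 8)
1 -> hit
7 -> fault, evict 5, frames (0 8 1 7)
8 -> hit
0 -> hit
5 -> fault, evict 1, frames (7 8 0 5)
1 -> fault, evict 7, frames (8 0 5 1)
Page faults: 10.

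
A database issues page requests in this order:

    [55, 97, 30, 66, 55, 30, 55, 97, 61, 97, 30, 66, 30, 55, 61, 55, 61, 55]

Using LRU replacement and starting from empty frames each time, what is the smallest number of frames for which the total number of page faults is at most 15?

2

f=1: 18 faults
f=2: 12 faults
f=3: 11 faults
f=4: 8 faults
f=5: 5 faults
Smallest f with faults ≤ 15 is 2.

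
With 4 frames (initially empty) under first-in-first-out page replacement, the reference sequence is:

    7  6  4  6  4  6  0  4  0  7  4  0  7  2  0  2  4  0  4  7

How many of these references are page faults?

6

7 → fault, frames [7]
6 → fault, frames [7, 6]
4 → fault, frames [7, 6, 4]
6 → hit
4 → hit
6 → hit
0 → fault, frames [7, 6, 4, 0]
4 → hit
0 → hit
7 → hit
4 → hit
0 → hit
7 → hit
2 → fault, evict 7, frames [6, 4, 0, 2]
0 → hit
2 → hit
4 → hit
0 → hit
4 → hit
7 → fault, evict 6, frames [4, 0, 2, 7]
Page faults: 6.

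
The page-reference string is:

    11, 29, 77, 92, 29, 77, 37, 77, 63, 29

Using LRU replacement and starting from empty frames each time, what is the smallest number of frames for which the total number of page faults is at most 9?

2

f=1: 10 faults
f=2: 9 faults
f=3: 7 faults
f=4: 6 faults
f=5: 6 faults
f=6: 6 faults
Smallest f with faults ≤ 9 is 2.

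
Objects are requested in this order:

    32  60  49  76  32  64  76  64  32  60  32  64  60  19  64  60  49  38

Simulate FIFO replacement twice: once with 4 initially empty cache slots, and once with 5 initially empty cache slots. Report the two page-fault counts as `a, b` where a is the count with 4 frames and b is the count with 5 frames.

10, 7

4 frames: F F F F . F . . F F . . . F . . F F → 10 faults.
5 frames: F F F F . F . . . . . . . F . . . F → 7 faults.
7 < 10: adding a frame reduced faults, as is typical.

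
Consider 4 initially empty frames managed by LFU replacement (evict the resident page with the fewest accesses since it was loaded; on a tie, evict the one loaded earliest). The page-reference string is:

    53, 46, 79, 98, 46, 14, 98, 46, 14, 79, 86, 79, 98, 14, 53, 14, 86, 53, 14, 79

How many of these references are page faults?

11

53 -> miss, frames [53]
46 -> miss, frames [53, 46]
79 -> miss, frames [53, 46, 79]
98 -> miss, frames [53, 46, 79, 98]
46 -> hit
14 -> miss, evict 53, frames [46, 79, 98, 14]
98 -> hit
46 -> hit
14 -> hit
79 -> hit
86 -> miss, evict 79, frames [46, 98, 14, 86]
79 -> miss, evict 86, frames [46, 98, 14, 79]
98 -> hit
14 -> hit
53 -> miss, evict 79, frames [46, 98, 14, 53]
14 -> hit
86 -> miss, evict 53, frames [46, 98, 14, 86]
53 -> miss, evict 86, frames [46, 98, 14, 53]
14 -> hit
79 -> miss, evict 53, frames [46, 98, 14, 79]
Page faults: 11.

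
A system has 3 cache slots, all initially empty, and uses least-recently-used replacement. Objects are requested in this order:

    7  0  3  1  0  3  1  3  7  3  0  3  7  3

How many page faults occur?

6

7: fault, frames {7}
0: fault, frames {7,0}
3: fault, frames {7,0,3}
1: fault, evict 7, frames {0,3,1}
0: hit
3: hit
1: hit
3: hit
7: fault, evict 0, frames {1,3,7}
3: hit
0: fault, evict 1, frames {7,3,0}
3: hit
7: hit
3: hit
Page faults: 6.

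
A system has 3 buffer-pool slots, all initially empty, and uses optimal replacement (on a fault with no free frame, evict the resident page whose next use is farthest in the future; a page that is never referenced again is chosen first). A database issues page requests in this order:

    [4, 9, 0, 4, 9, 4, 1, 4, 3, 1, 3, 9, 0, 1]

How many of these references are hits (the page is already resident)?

8

4: fault, frames (4)
9: fault, frames (4 9)
0: fault, frames (4 9 0)
4: hit
9: hit
4: hit
1: fault, evict 0, frames (4 9 1)
4: hit
3: fault, evict 4, frames (9 1 3)
1: hit
3: hit
9: hit
0: fault, evict 3, frames (9 1 0)
1: hit
Hits: 8.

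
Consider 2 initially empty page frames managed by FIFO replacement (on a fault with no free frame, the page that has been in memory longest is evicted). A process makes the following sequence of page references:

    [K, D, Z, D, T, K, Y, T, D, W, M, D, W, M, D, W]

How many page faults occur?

K: fault, frames [K]
D: fault, frames [K, D]
Z: fault, evict K, frames [D, Z]
D: hit
T: fault, evict D, frames [Z, T]
K: fault, evict Z, frames [T, K]
Y: fault, evict T, frames [K, Y]
T: fault, evict K, frames [Y, T]
D: fault, evict Y, frames [T, D]
W: fault, evict T, frames [D, W]
M: fault, evict D, frames [W, M]
D: fault, evict W, frames [M, D]
W: fault, evict M, frames [D, W]
M: fault, evict D, frames [W, M]
D: fault, evict W, frames [M, D]
W: fault, evict M, frames [D, W]
Page faults: 15.

15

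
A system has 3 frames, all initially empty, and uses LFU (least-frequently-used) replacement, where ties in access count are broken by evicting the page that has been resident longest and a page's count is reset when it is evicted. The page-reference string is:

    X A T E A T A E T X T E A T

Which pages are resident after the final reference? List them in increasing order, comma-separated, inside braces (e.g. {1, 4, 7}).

X → fault, frames {X}
A → fault, frames {X,A}
T → fault, frames {X,A,T}
E → fault, evict X, frames {A,T,E}
A → hit
T → hit
A → hit
E → hit
T → hit
X → fault, evict E, frames {A,T,X}
T → hit
E → fault, evict X, frames {A,T,E}
A → hit
T → hit

{A, E, T}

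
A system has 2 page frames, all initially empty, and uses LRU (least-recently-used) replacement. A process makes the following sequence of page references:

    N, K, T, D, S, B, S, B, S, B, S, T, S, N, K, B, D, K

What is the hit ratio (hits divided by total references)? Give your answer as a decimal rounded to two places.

0.33

N: miss, frames {N}
K: miss, frames {N,K}
T: miss, evict N, frames {K,T}
D: miss, evict K, frames {T,D}
S: miss, evict T, frames {D,S}
B: miss, evict D, frames {S,B}
S: hit
B: hit
S: hit
B: hit
S: hit
T: miss, evict B, frames {S,T}
S: hit
N: miss, evict T, frames {S,N}
K: miss, evict S, frames {N,K}
B: miss, evict N, frames {K,B}
D: miss, evict K, frames {B,D}
K: miss, evict B, frames {D,K}
Hits: 6 of 18 references → 6/18 = 0.3333.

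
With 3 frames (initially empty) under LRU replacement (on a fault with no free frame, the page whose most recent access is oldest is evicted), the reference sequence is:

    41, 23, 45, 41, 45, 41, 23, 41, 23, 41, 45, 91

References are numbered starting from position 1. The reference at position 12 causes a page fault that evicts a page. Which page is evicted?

23

pos 1: 41: miss, frames (41)
pos 2: 23: miss, frames (41 23)
pos 3: 45: miss, frames (41 23 45)
pos 4: 41: hit
pos 5: 45: hit
pos 6: 41: hit
pos 7: 23: hit
pos 8: 41: hit
pos 9: 23: hit
pos 10: 41: hit
pos 11: 45: hit
pos 12: 91: miss, evict 23, frames (41 45 91)
At position 12, page 23 is evicted.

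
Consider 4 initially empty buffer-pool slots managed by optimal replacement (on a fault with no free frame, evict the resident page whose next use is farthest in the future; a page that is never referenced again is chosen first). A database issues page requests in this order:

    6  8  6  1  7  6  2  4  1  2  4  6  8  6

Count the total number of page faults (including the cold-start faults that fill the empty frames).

6 -> miss, frames [6]
8 -> miss, frames [6, 8]
6 -> hit
1 -> miss, frames [6, 8, 1]
7 -> miss, frames [6, 8, 1, 7]
6 -> hit
2 -> miss, evict 7, frames [6, 8, 1, 2]
4 -> miss, evict 8, frames [6, 1, 2, 4]
1 -> hit
2 -> hit
4 -> hit
6 -> hit
8 -> miss, evict 4, frames [6, 1, 2, 8]
6 -> hit
Page faults: 7.

7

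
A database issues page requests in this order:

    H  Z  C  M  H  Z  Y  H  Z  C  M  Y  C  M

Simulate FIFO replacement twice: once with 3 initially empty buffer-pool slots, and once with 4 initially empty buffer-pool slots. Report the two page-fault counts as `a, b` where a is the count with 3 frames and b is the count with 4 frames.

9, 10

3 frames: F F F F F F F . . F F . . . → 9 faults.
4 frames: F F F F . . F F F F F F . . → 10 faults.
10 > 9: adding a frame increased faults — Belady's anomaly.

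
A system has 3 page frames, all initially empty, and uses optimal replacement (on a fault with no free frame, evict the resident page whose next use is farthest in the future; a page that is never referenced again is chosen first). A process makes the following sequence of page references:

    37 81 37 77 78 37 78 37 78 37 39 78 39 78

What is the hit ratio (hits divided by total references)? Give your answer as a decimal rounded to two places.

0.64

37 → fault, frames {37}
81 → fault, frames {37,81}
37 → hit
77 → fault, frames {37,81,77}
78 → fault, evict 77, frames {37,81,78}
37 → hit
78 → hit
37 → hit
78 → hit
37 → hit
39 → fault, evict 81, frames {37,78,39}
78 → hit
39 → hit
78 → hit
Hits: 9 of 14 references → 9/14 = 0.6429.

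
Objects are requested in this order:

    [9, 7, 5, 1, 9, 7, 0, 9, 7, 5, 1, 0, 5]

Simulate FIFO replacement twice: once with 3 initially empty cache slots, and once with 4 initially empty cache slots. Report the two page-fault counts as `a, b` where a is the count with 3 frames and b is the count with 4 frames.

9, 10

3 frames: F F F F F F F . . F F . . → 9 faults.
4 frames: F F F F . . F F F F F F . → 10 faults.
10 > 9: adding a frame increased faults — Belady's anomaly.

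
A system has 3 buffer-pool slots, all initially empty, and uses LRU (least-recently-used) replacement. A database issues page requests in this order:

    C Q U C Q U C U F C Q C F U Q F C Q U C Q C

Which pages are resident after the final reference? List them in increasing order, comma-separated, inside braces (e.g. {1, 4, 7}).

C → fault, frames {C}
Q → fault, frames {C,Q}
U → fault, frames {C,Q,U}
C → hit
Q → hit
U → hit
C → hit
U → hit
F → fault, evict Q, frames {C,U,F}
C → hit
Q → fault, evict U, frames {F,C,Q}
C → hit
F → hit
U → fault, evict Q, frames {C,F,U}
Q → fault, evict C, frames {F,U,Q}
F → hit
C → fault, evict U, frames {Q,F,C}
Q → hit
U → fault, evict F, frames {C,Q,U}
C → hit
Q → hit
C → hit

{C, Q, U}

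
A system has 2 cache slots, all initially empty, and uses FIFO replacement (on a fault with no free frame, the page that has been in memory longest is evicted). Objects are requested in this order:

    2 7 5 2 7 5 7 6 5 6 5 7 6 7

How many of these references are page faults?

8

2 → fault, frames {2}
7 → fault, frames {2,7}
5 → fault, evict 2, frames {7,5}
2 → fault, evict 7, frames {5,2}
7 → fault, evict 5, frames {2,7}
5 → fault, evict 2, frames {7,5}
7 → hit
6 → fault, evict 7, frames {5,6}
5 → hit
6 → hit
5 → hit
7 → fault, evict 5, frames {6,7}
6 → hit
7 → hit
Page faults: 8.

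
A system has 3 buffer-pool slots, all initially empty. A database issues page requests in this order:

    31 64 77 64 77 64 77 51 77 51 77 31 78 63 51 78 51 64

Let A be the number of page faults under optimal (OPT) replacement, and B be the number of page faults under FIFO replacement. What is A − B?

Under OPT: F F F . . . . F . . . . F F . . . F → 7 faults.
Under FIFO: F F F . . . . F . . . F F F F . . F → 9 faults.
A − B = 7 − 9 = -2.

-2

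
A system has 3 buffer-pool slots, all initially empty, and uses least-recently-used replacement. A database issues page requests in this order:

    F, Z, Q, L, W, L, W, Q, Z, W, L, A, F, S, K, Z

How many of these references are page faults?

12

F → miss, frames (F)
Z → miss, frames (F Z)
Q → miss, frames (F Z Q)
L → miss, evict F, frames (Z Q L)
W → miss, evict Z, frames (Q L W)
L → hit
W → hit
Q → hit
Z → miss, evict L, frames (W Q Z)
W → hit
L → miss, evict Q, frames (Z W L)
A → miss, evict Z, frames (W L A)
F → miss, evict W, frames (L A F)
S → miss, evict L, frames (A F S)
K → miss, evict A, frames (F S K)
Z → miss, evict F, frames (S K Z)
Page faults: 12.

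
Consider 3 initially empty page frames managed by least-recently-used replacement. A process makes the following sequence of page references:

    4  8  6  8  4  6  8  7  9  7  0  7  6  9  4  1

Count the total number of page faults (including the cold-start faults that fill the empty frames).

4: miss, frames (4)
8: miss, frames (4 8)
6: miss, frames (4 8 6)
8: hit
4: hit
6: hit
8: hit
7: miss, evict 4, frames (6 8 7)
9: miss, evict 6, frames (8 7 9)
7: hit
0: miss, evict 8, frames (9 7 0)
7: hit
6: miss, evict 9, frames (0 7 6)
9: miss, evict 0, frames (7 6 9)
4: miss, evict 7, frames (6 9 4)
1: miss, evict 6, frames (9 4 1)
Page faults: 10.

10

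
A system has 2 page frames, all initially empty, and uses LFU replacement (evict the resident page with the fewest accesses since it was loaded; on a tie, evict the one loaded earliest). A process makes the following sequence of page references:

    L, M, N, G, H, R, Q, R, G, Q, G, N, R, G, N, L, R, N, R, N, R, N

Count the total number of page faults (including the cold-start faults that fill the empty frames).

15

L → fault, frames {L}
M → fault, frames {L,M}
N → fault, evict L, frames {M,N}
G → fault, evict M, frames {N,G}
H → fault, evict N, frames {G,H}
R → fault, evict G, frames {H,R}
Q → fault, evict H, frames {R,Q}
R → hit
G → fault, evict Q, frames {R,G}
Q → fault, evict G, frames {R,Q}
G → fault, evict Q, frames {R,G}
N → fault, evict G, frames {R,N}
R → hit
G → fault, evict N, frames {R,G}
N → fault, evict G, frames {R,N}
L → fault, evict N, frames {R,L}
R → hit
N → fault, evict L, frames {R,N}
R → hit
N → hit
R → hit
N → hit
Page faults: 15.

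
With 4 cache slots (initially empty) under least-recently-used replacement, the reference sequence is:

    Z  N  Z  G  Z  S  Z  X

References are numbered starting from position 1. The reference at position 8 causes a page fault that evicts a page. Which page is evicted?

pos 1: Z -> miss, frames [Z]
pos 2: N -> miss, frames [Z, N]
pos 3: Z -> hit
pos 4: G -> miss, frames [N, Z, G]
pos 5: Z -> hit
pos 6: S -> miss, frames [N, G, Z, S]
pos 7: Z -> hit
pos 8: X -> miss, evict N, frames [G, S, Z, X]
At position 8, page N is evicted.

N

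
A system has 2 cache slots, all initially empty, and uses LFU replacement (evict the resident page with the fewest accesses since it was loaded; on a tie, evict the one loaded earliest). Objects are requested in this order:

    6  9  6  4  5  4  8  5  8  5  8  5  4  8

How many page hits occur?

6 → fault, frames {6}
9 → fault, frames {6,9}
6 → hit
4 → fault, evict 9, frames {6,4}
5 → fault, evict 4, frames {6,5}
4 → fault, evict 5, frames {6,4}
8 → fault, evict 4, frames {6,8}
5 → fault, evict 8, frames {6,5}
8 → fault, evict 5, frames {6,8}
5 → fault, evict 8, frames {6,5}
8 → fault, evict 5, frames {6,8}
5 → fault, evict 8, frames {6,5}
4 → fault, evict 5, frames {6,4}
8 → fault, evict 4, frames {6,8}
Hits: 1.

1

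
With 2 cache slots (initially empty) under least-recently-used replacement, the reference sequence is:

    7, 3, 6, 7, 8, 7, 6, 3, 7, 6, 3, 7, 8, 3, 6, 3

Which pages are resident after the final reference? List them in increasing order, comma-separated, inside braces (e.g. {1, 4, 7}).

{3, 6}

7 → fault, frames [7]
3 → fault, frames [7, 3]
6 → fault, evict 7, frames [3, 6]
7 → fault, evict 3, frames [6, 7]
8 → fault, evict 6, frames [7, 8]
7 → hit
6 → fault, evict 8, frames [7, 6]
3 → fault, evict 7, frames [6, 3]
7 → fault, evict 6, frames [3, 7]
6 → fault, evict 3, frames [7, 6]
3 → fault, evict 7, frames [6, 3]
7 → fault, evict 6, frames [3, 7]
8 → fault, evict 3, frames [7, 8]
3 → fault, evict 7, frames [8, 3]
6 → fault, evict 8, frames [3, 6]
3 → hit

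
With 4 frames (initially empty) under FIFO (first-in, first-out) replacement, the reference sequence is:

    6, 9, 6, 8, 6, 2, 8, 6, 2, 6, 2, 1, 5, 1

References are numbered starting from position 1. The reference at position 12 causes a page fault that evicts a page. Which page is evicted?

pos 1: 6: miss, frames (6)
pos 2: 9: miss, frames (6 9)
pos 3: 6: hit
pos 4: 8: miss, frames (6 9 8)
pos 5: 6: hit
pos 6: 2: miss, frames (6 9 8 2)
pos 7: 8: hit
pos 8: 6: hit
pos 9: 2: hit
pos 10: 6: hit
pos 11: 2: hit
pos 12: 1: miss, evict 6, frames (9 8 2 1)
At position 12, page 6 is evicted.

6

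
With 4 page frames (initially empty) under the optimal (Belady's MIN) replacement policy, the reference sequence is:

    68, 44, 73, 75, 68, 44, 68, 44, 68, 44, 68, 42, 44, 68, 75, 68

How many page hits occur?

68: miss, frames {68}
44: miss, frames {68,44}
73: miss, frames {68,44,73}
75: miss, frames {68,44,73,75}
68: hit
44: hit
68: hit
44: hit
68: hit
44: hit
68: hit
42: miss, evict 73, frames {68,44,75,42}
44: hit
68: hit
75: hit
68: hit
Hits: 11.

11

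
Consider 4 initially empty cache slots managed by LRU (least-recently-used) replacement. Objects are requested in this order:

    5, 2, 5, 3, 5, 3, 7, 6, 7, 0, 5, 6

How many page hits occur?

5

5 -> miss, frames {5}
2 -> miss, frames {5,2}
5 -> hit
3 -> miss, frames {2,5,3}
5 -> hit
3 -> hit
7 -> miss, frames {2,5,3,7}
6 -> miss, evict 2, frames {5,3,7,6}
7 -> hit
0 -> miss, evict 5, frames {3,6,7,0}
5 -> miss, evict 3, frames {6,7,0,5}
6 -> hit
Hits: 5.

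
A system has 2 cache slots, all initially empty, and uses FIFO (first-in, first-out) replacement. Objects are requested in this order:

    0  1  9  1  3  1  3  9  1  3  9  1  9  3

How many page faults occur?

0: miss, frames {0}
1: miss, frames {0,1}
9: miss, evict 0, frames {1,9}
1: hit
3: miss, evict 1, frames {9,3}
1: miss, evict 9, frames {3,1}
3: hit
9: miss, evict 3, frames {1,9}
1: hit
3: miss, evict 1, frames {9,3}
9: hit
1: miss, evict 9, frames {3,1}
9: miss, evict 3, frames {1,9}
3: miss, evict 1, frames {9,3}
Page faults: 10.

10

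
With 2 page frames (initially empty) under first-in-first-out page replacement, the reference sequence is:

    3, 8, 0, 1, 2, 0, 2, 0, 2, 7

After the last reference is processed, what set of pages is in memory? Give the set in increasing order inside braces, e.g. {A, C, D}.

{0, 7}

3 -> fault, frames {3}
8 -> fault, frames {3,8}
0 -> fault, evict 3, frames {8,0}
1 -> fault, evict 8, frames {0,1}
2 -> fault, evict 0, frames {1,2}
0 -> fault, evict 1, frames {2,0}
2 -> hit
0 -> hit
2 -> hit
7 -> fault, evict 2, frames {0,7}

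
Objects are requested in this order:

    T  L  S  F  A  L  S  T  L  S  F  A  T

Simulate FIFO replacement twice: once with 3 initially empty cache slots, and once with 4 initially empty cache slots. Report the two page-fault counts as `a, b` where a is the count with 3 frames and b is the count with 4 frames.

10, 11

3 frames: F F F F F F F F . . F F . → 10 faults.
4 frames: F F F F F . . F F F F F F → 11 faults.
11 > 10: adding a frame increased faults — Belady's anomaly.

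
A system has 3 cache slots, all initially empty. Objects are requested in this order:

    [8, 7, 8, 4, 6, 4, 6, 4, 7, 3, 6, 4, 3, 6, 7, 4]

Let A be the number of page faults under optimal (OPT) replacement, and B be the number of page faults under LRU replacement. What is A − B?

Under OPT: F F . F F . . . . F . . . . F . → 6 faults.
Under LRU: F F . F F . . . F F F F . . F F → 10 faults.
A − B = 6 − 10 = -4.

-4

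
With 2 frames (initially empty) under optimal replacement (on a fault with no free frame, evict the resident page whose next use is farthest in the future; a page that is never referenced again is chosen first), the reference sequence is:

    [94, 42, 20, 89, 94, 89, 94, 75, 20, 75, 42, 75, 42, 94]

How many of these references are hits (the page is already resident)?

6

94: miss, frames [94]
42: miss, frames [94, 42]
20: miss, evict 42, frames [94, 20]
89: miss, evict 20, frames [94, 89]
94: hit
89: hit
94: hit
75: miss, evict 89, frames [94, 75]
20: miss, evict 94, frames [75, 20]
75: hit
42: miss, evict 20, frames [75, 42]
75: hit
42: hit
94: miss, evict 42, frames [75, 94]
Hits: 6.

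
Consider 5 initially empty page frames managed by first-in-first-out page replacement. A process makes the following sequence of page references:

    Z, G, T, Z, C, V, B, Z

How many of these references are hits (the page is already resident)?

1

Z -> fault, frames (Z)
G -> fault, frames (Z G)
T -> fault, frames (Z G T)
Z -> hit
C -> fault, frames (Z G T C)
V -> fault, frames (Z G T C V)
B -> fault, evict Z, frames (G T C V B)
Z -> fault, evict G, frames (T C V B Z)
Hits: 1.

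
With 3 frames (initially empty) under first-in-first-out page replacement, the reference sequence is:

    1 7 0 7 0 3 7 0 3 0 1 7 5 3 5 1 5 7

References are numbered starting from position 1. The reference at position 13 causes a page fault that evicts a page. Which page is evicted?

pos 1: 1: miss, frames {1}
pos 2: 7: miss, frames {1,7}
pos 3: 0: miss, frames {1,7,0}
pos 4: 7: hit
pos 5: 0: hit
pos 6: 3: miss, evict 1, frames {7,0,3}
pos 7: 7: hit
pos 8: 0: hit
pos 9: 3: hit
pos 10: 0: hit
pos 11: 1: miss, evict 7, frames {0,3,1}
pos 12: 7: miss, evict 0, frames {3,1,7}
pos 13: 5: miss, evict 3, frames {1,7,5}
At position 13, page 3 is evicted.

3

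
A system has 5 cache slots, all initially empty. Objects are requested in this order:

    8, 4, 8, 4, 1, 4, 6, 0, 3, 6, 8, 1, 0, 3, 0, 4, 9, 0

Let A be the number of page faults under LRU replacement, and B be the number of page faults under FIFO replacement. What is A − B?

1

Under LRU: F F . . F . F F F . F F . . . F F . → 10 faults.
Under FIFO: F F . . F . F F F . F . . . . F F . → 9 faults.
A − B = 10 − 9 = 1.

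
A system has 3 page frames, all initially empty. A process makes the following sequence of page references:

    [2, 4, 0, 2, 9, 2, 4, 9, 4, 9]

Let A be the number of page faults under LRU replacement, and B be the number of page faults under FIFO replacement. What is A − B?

-1

Under LRU: F F F . F . F . . . → 5 faults.
Under FIFO: F F F . F F F . . . → 6 faults.
A − B = 5 − 6 = -1.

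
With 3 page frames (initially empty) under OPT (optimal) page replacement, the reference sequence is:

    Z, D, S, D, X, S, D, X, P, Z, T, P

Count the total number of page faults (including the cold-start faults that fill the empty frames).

Z -> miss, frames [Z]
D -> miss, frames [Z, D]
S -> miss, frames [Z, D, S]
D -> hit
X -> miss, evict Z, frames [D, S, X]
S -> hit
D -> hit
X -> hit
P -> miss, evict X, frames [D, S, P]
Z -> miss, evict S, frames [D, P, Z]
T -> miss, evict Z, frames [D, P, T]
P -> hit
Page faults: 7.

7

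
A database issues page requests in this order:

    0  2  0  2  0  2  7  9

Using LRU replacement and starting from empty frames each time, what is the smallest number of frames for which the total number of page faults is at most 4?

f=1: 8 faults
f=2: 4 faults
f=3: 4 faults
f=4: 4 faults
Smallest f with faults ≤ 4 is 2.

2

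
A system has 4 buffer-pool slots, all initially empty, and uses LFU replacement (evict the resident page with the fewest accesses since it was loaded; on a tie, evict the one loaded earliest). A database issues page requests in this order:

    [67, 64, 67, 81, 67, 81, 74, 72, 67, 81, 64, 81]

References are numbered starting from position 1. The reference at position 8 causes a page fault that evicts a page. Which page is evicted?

pos 1: 67: miss, frames [67]
pos 2: 64: miss, frames [67, 64]
pos 3: 67: hit
pos 4: 81: miss, frames [67, 64, 81]
pos 5: 67: hit
pos 6: 81: hit
pos 7: 74: miss, frames [67, 64, 81, 74]
pos 8: 72: miss, evict 64, frames [67, 81, 74, 72]
At position 8, page 64 is evicted.

64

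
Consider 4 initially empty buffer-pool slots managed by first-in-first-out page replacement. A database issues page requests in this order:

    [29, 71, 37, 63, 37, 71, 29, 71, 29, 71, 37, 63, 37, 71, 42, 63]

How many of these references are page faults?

5

29 → miss, frames [29]
71 → miss, frames [29, 71]
37 → miss, frames [29, 71, 37]
63 → miss, frames [29, 71, 37, 63]
37 → hit
71 → hit
29 → hit
71 → hit
29 → hit
71 → hit
37 → hit
63 → hit
37 → hit
71 → hit
42 → miss, evict 29, frames [71, 37, 63, 42]
63 → hit
Page faults: 5.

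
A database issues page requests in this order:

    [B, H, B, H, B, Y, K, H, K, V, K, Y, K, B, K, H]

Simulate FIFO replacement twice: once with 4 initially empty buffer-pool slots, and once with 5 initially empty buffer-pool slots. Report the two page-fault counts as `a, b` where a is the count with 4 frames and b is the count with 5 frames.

4 frames: F F . . . F F . . F . . . F . F → 7 faults.
5 frames: F F . . . F F . . F . . . . . . → 5 faults.
5 < 7: adding a frame reduced faults, as is typical.

7, 5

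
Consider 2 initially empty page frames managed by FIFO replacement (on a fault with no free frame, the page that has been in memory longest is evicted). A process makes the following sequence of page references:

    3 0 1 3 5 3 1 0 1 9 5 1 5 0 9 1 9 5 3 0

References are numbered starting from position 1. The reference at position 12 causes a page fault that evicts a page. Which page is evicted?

pos 1: 3 → fault, frames (3)
pos 2: 0 → fault, frames (3 0)
pos 3: 1 → fault, evict 3, frames (0 1)
pos 4: 3 → fault, evict 0, frames (1 3)
pos 5: 5 → fault, evict 1, frames (3 5)
pos 6: 3 → hit
pos 7: 1 → fault, evict 3, frames (5 1)
pos 8: 0 → fault, evict 5, frames (1 0)
pos 9: 1 → hit
pos 10: 9 → fault, evict 1, frames (0 9)
pos 11: 5 → fault, evict 0, frames (9 5)
pos 12: 1 → fault, evict 9, frames (5 1)
At position 12, page 9 is evicted.

9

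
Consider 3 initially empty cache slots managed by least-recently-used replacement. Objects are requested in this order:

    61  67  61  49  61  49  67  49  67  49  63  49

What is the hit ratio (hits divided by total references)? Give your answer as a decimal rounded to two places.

61 -> fault, frames (61)
67 -> fault, frames (61 67)
61 -> hit
49 -> fault, frames (67 61 49)
61 -> hit
49 -> hit
67 -> hit
49 -> hit
67 -> hit
49 -> hit
63 -> fault, evict 61, frames (67 49 63)
49 -> hit
Hits: 8 of 12 references → 8/12 = 0.6667.

0.67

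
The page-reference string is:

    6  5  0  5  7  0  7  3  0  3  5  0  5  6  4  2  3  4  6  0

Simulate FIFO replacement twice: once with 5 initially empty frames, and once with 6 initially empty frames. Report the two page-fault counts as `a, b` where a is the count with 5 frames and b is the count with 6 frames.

9, 8

5 frames: F F F . F . . F . . . . . . F F . . F F → 9 faults.
6 frames: F F F . F . . F . . . . . . F F . . F . → 8 faults.
8 < 9: adding a frame reduced faults, as is typical.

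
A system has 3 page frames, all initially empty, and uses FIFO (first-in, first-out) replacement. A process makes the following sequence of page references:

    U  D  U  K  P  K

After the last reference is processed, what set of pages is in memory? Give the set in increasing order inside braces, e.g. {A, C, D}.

U → miss, frames [U]
D → miss, frames [U, D]
U → hit
K → miss, frames [U, D, K]
P → miss, evict U, frames [D, K, P]
K → hit

{D, K, P}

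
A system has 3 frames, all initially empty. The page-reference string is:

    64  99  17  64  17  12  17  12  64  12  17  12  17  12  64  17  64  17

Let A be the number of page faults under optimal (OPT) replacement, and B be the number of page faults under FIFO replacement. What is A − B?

-1

Under OPT: F F F . . F . . . . . . . . . . . . → 4 faults.
Under FIFO: F F F . . F . . F . . . . . . . . . → 5 faults.
A − B = 4 − 5 = -1.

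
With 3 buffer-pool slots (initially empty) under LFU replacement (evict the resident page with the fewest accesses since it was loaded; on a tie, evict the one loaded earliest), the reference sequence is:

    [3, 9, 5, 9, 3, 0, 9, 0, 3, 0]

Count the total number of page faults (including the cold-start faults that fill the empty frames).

4

3: fault, frames {3}
9: fault, frames {3,9}
5: fault, frames {3,9,5}
9: hit
3: hit
0: fault, evict 5, frames {3,9,0}
9: hit
0: hit
3: hit
0: hit
Page faults: 4.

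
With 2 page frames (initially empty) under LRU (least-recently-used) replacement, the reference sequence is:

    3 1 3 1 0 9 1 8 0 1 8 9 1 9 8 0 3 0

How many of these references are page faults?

14

3 -> miss, frames {3}
1 -> miss, frames {3,1}
3 -> hit
1 -> hit
0 -> miss, evict 3, frames {1,0}
9 -> miss, evict 1, frames {0,9}
1 -> miss, evict 0, frames {9,1}
8 -> miss, evict 9, frames {1,8}
0 -> miss, evict 1, frames {8,0}
1 -> miss, evict 8, frames {0,1}
8 -> miss, evict 0, frames {1,8}
9 -> miss, evict 1, frames {8,9}
1 -> miss, evict 8, frames {9,1}
9 -> hit
8 -> miss, evict 1, frames {9,8}
0 -> miss, evict 9, frames {8,0}
3 -> miss, evict 8, frames {0,3}
0 -> hit
Page faults: 14.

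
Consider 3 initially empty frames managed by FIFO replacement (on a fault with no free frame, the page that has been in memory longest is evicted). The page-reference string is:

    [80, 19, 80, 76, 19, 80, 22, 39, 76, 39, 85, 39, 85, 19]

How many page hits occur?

80: fault, frames {80}
19: fault, frames {80,19}
80: hit
76: fault, frames {80,19,76}
19: hit
80: hit
22: fault, evict 80, frames {19,76,22}
39: fault, evict 19, frames {76,22,39}
76: hit
39: hit
85: fault, evict 76, frames {22,39,85}
39: hit
85: hit
19: fault, evict 22, frames {39,85,19}
Hits: 7.

7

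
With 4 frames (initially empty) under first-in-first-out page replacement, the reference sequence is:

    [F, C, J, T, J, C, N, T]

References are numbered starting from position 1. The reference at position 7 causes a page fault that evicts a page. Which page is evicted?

F

pos 1: F → fault, frames [F]
pos 2: C → fault, frames [F, C]
pos 3: J → fault, frames [F, C, J]
pos 4: T → fault, frames [F, C, J, T]
pos 5: J → hit
pos 6: C → hit
pos 7: N → fault, evict F, frames [C, J, T, N]
At position 7, page F is evicted.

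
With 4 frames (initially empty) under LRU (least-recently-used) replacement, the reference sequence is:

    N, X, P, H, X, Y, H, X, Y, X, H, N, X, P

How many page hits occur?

N -> fault, frames (N)
X -> fault, frames (N X)
P -> fault, frames (N X P)
H -> fault, frames (N X P H)
X -> hit
Y -> fault, evict N, frames (P H X Y)
H -> hit
X -> hit
Y -> hit
X -> hit
H -> hit
N -> fault, evict P, frames (Y X H N)
X -> hit
P -> fault, evict Y, frames (H N X P)
Hits: 7.

7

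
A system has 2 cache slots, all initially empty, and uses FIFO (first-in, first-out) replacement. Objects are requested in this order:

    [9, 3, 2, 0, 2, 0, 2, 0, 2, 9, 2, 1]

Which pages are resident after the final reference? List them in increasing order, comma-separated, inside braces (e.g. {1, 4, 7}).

9: fault, frames (9)
3: fault, frames (9 3)
2: fault, evict 9, frames (3 2)
0: fault, evict 3, frames (2 0)
2: hit
0: hit
2: hit
0: hit
2: hit
9: fault, evict 2, frames (0 9)
2: fault, evict 0, frames (9 2)
1: fault, evict 9, frames (2 1)

{1, 2}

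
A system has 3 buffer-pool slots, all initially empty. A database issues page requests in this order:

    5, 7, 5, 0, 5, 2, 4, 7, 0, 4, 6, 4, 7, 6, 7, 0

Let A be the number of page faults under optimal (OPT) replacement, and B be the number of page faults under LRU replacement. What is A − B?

-3

Under OPT: F F . F . F F . . . F . . . . F → 7 faults.
Under LRU: F F . F . F F F F . F . F . . F → 10 faults.
A − B = 7 − 10 = -3.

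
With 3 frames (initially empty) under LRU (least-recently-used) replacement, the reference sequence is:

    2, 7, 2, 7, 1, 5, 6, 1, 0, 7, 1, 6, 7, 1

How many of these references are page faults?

2 -> fault, frames (2)
7 -> fault, frames (2 7)
2 -> hit
7 -> hit
1 -> fault, frames (2 7 1)
5 -> fault, evict 2, frames (7 1 5)
6 -> fault, evict 7, frames (1 5 6)
1 -> hit
0 -> fault, evict 5, frames (6 1 0)
7 -> fault, evict 6, frames (1 0 7)
1 -> hit
6 -> fault, evict 0, frames (7 1 6)
7 -> hit
1 -> hit
Page faults: 8.

8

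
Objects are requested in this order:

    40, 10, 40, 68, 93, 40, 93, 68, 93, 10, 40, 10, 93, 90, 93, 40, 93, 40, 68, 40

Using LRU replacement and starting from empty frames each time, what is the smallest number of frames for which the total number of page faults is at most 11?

f=1: 20 faults
f=2: 12 faults
f=3: 9 faults
f=4: 6 faults
f=5: 5 faults
Smallest f with faults ≤ 11 is 3.

3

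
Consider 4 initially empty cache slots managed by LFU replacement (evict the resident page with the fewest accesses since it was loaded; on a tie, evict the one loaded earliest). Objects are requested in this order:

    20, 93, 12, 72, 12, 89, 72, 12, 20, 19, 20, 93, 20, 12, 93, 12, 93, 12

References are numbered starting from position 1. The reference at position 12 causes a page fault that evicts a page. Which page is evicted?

19

pos 1: 20 → fault, frames [20]
pos 2: 93 → fault, frames [20, 93]
pos 3: 12 → fault, frames [20, 93, 12]
pos 4: 72 → fault, frames [20, 93, 12, 72]
pos 5: 12 → hit
pos 6: 89 → fault, evict 20, frames [93, 12, 72, 89]
pos 7: 72 → hit
pos 8: 12 → hit
pos 9: 20 → fault, evict 93, frames [12, 72, 89, 20]
pos 10: 19 → fault, evict 89, frames [12, 72, 20, 19]
pos 11: 20 → hit
pos 12: 93 → fault, evict 19, frames [12, 72, 20, 93]
At position 12, page 19 is evicted.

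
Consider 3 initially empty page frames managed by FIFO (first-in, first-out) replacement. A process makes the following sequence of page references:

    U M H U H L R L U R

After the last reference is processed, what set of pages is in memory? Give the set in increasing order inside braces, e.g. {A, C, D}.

U → miss, frames {U}
M → miss, frames {U,M}
H → miss, frames {U,M,H}
U → hit
H → hit
L → miss, evict U, frames {M,H,L}
R → miss, evict M, frames {H,L,R}
L → hit
U → miss, evict H, frames {L,R,U}
R → hit

{L, R, U}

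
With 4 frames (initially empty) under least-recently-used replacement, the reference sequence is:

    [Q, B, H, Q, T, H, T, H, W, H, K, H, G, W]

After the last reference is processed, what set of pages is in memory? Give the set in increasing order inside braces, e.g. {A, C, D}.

{G, H, K, W}

Q → fault, frames [Q]
B → fault, frames [Q, B]
H → fault, frames [Q, B, H]
Q → hit
T → fault, frames [B, H, Q, T]
H → hit
T → hit
H → hit
W → fault, evict B, frames [Q, T, H, W]
H → hit
K → fault, evict Q, frames [T, W, H, K]
H → hit
G → fault, evict T, frames [W, K, H, G]
W → hit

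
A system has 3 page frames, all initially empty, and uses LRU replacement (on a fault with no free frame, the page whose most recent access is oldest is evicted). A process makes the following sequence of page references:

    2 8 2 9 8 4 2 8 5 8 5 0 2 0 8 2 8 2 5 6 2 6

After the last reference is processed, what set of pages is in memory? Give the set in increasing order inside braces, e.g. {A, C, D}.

{2, 5, 6}

2 → fault, frames {2}
8 → fault, frames {2,8}
2 → hit
9 → fault, frames {8,2,9}
8 → hit
4 → fault, evict 2, frames {9,8,4}
2 → fault, evict 9, frames {8,4,2}
8 → hit
5 → fault, evict 4, frames {2,8,5}
8 → hit
5 → hit
0 → fault, evict 2, frames {8,5,0}
2 → fault, evict 8, frames {5,0,2}
0 → hit
8 → fault, evict 5, frames {2,0,8}
2 → hit
8 → hit
2 → hit
5 → fault, evict 0, frames {8,2,5}
6 → fault, evict 8, frames {2,5,6}
2 → hit
6 → hit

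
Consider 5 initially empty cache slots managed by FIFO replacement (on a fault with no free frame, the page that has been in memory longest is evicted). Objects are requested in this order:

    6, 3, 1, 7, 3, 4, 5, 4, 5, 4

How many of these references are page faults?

6: miss, frames [6]
3: miss, frames [6, 3]
1: miss, frames [6, 3, 1]
7: miss, frames [6, 3, 1, 7]
3: hit
4: miss, frames [6, 3, 1, 7, 4]
5: miss, evict 6, frames [3, 1, 7, 4, 5]
4: hit
5: hit
4: hit
Page faults: 6.

6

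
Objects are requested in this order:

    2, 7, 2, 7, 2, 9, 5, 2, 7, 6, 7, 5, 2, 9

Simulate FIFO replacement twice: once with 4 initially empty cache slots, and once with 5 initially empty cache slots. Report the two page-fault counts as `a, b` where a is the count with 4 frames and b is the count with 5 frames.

6, 5

4 frames: F F . . . F F . . F . . F . → 6 faults.
5 frames: F F . . . F F . . F . . . . → 5 faults.
5 < 6: adding a frame reduced faults, as is typical.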